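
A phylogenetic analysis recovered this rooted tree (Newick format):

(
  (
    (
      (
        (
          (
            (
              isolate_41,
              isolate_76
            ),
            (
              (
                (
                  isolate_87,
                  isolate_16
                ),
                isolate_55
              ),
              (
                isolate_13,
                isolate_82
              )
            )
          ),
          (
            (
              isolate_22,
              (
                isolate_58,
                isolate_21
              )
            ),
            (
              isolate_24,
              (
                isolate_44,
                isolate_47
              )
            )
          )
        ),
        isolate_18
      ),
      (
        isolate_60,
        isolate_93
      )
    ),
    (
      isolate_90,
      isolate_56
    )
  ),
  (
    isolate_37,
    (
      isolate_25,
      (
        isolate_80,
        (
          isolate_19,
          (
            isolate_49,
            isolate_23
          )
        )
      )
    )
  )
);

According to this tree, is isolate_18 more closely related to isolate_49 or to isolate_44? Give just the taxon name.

The MRCA of isolate_18 and isolate_44 subtends ((((isolate_41,isolate_76),(((isolate_87,isolate_16),isolate_55),(isolate_13,isolate_82))),((isolate_22,(isolate_58,isolate_21)),(isolate_24,(isolate_44,isolate_47)))),isolate_18) (14 taxa).
The MRCA of isolate_18 and isolate_49 is the root, subtending the entire tree (24 taxa).
The first is nested inside the second, so isolate_18 shares a more recent common ancestor with isolate_44.

isolate_44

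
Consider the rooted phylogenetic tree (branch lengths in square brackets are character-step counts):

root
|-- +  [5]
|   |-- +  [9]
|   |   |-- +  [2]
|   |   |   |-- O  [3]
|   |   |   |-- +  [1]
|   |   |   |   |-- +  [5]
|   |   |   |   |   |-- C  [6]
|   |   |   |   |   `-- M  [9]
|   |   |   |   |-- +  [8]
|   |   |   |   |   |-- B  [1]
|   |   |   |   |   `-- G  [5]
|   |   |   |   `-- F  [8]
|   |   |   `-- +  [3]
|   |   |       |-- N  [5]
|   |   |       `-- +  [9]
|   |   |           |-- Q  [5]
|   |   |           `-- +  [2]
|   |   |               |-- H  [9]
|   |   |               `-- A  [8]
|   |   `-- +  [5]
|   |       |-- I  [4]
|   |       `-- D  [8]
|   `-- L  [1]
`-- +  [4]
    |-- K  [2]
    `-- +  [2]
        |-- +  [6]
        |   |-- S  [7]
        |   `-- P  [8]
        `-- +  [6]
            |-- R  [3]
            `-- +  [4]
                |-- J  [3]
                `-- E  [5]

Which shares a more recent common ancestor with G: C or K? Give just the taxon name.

C

The MRCA of G and C subtends ((C,M),(B,G),F) (5 taxa).
The MRCA of G and K is the root, subtending the entire tree (19 taxa).
The first is nested inside the second, so G shares a more recent common ancestor with C.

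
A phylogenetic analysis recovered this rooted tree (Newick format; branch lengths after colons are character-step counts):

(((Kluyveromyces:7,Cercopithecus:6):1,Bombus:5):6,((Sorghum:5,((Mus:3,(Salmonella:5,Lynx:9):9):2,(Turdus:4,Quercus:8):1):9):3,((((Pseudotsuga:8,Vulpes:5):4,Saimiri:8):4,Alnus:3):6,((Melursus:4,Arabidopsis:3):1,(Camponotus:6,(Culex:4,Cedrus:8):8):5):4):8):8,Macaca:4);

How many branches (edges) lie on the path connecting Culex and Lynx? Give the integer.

10

The MRCA of Culex and Lynx is the node subtending ((Sorghum,((Mus,(Salmonella,Lynx)),(Turdus,Quercus))),((((Pseudotsuga,Vulpes),Saimiri),Alnus),((Melursus,Arabidopsis),(Camponotus,(Culex,Cedrus))))).
From Culex up to that node: 5 branches. From Lynx up to the same node: 5 branches. Total: 5 + 5 = 10.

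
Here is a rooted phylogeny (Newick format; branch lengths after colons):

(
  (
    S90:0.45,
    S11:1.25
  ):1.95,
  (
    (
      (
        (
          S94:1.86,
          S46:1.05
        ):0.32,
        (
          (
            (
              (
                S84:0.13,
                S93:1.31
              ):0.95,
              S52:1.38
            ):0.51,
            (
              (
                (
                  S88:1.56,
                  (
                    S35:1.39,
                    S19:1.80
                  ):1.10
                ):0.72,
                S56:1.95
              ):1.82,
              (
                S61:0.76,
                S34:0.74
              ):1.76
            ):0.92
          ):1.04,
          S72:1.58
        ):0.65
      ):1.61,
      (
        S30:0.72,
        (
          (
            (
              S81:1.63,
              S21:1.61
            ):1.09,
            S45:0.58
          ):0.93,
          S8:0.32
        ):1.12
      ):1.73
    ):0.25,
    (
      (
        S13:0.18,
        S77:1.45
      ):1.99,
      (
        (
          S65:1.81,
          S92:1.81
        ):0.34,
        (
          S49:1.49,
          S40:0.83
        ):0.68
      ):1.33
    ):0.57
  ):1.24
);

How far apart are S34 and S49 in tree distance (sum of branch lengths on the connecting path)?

11.04

The path runs S34 → … → MRCA → … → S49; the MRCA is the node subtending ((((S94,S46),((((S84,S93),S52),(((S88,(S35,S19)),S56),(S61,S34))),S72)),(S30,(((S81,S21),S45),S8))),((S13,S77),((S65,S92),(S49,S40)))).
Branch lengths along that path: 0.74 + 1.76 + 0.92 + 1.04 + 0.65 + 1.61 + 0.25 + 0.57 + 1.33 + 0.68 + 1.49 = 11.04.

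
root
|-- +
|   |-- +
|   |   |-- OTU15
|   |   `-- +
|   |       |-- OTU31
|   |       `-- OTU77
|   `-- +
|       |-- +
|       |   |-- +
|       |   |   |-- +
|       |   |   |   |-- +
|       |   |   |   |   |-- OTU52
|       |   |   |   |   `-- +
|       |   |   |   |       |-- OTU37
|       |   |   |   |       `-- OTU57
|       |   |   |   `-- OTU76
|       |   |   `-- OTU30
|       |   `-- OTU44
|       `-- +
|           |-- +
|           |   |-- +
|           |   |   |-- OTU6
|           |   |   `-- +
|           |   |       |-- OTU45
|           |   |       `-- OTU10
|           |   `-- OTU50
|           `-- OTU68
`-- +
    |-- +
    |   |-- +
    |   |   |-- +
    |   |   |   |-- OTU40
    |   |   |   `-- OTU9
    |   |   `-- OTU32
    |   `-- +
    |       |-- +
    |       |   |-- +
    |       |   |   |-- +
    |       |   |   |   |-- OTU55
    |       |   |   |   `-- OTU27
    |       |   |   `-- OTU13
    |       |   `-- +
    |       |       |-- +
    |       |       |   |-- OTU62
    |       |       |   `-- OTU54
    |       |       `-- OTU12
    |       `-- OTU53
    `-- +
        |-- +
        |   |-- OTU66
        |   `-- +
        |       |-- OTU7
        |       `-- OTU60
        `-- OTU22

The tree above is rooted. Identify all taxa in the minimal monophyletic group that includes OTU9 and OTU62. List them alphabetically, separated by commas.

Tracing OTU9: it sits inside (OTU40,OTU9).
Tracing OTU62: it sits inside (OTU62,OTU54).
The smallest clade enclosing both is (((OTU40,OTU9),OTU32),((((OTU55,OTU27),OTU13),((OTU62,OTU54),OTU12)),OTU53)); the answer is its 10 terminal taxa in alphabetical order.

OTU12, OTU13, OTU27, OTU32, OTU40, OTU53, OTU54, OTU55, OTU62, OTU9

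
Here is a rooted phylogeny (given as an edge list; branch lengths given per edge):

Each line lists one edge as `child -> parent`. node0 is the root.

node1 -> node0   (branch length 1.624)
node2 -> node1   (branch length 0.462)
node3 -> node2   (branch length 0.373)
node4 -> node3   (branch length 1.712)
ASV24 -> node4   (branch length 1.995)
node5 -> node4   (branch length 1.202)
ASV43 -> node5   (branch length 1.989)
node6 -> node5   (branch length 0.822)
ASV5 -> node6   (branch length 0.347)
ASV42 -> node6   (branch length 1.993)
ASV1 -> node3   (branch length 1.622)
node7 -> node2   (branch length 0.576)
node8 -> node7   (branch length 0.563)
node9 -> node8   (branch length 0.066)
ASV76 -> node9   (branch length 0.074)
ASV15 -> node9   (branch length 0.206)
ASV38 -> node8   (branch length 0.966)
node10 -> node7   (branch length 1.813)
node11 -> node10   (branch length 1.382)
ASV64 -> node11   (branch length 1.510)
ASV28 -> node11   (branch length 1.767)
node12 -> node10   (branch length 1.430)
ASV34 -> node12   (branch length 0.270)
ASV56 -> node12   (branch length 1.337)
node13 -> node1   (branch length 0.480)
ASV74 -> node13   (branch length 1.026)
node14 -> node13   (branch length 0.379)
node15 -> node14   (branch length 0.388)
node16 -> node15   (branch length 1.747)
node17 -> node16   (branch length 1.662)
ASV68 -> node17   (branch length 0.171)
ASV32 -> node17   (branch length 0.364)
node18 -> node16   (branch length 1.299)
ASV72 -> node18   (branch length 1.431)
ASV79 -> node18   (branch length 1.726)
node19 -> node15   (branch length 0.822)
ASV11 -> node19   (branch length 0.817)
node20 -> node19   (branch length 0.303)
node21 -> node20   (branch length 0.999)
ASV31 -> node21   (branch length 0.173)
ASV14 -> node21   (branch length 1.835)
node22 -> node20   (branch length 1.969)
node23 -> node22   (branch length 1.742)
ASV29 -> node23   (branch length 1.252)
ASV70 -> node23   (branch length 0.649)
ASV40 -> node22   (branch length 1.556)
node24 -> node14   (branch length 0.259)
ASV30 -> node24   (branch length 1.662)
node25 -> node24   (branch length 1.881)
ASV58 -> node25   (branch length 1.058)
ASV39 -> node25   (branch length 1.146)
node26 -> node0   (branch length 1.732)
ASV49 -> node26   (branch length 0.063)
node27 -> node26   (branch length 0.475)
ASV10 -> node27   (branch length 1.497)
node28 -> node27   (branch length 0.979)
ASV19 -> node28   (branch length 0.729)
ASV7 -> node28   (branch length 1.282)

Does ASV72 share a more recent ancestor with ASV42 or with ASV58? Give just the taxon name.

ASV58

The MRCA of ASV72 and ASV58 subtends ((((ASV68,ASV32),(ASV72,ASV79)),(ASV11,((ASV31,ASV14),((ASV29,ASV70),ASV40)))),(ASV30,(ASV58,ASV39))) (13 taxa).
The MRCA of ASV72 and ASV42 subtends ((((ASV24,(ASV43,(ASV5,ASV42))),ASV1),(((ASV76,ASV15),ASV38),((ASV64,ASV28),(ASV34,ASV56)))),(ASV74,((((ASV68,ASV32),(ASV72,ASV79)),(ASV11,((ASV31,ASV14),((ASV29,ASV70),ASV40)))),(ASV30,(ASV58,ASV39))))) (26 taxa).
The first is nested inside the second, so ASV72 shares a more recent common ancestor with ASV58.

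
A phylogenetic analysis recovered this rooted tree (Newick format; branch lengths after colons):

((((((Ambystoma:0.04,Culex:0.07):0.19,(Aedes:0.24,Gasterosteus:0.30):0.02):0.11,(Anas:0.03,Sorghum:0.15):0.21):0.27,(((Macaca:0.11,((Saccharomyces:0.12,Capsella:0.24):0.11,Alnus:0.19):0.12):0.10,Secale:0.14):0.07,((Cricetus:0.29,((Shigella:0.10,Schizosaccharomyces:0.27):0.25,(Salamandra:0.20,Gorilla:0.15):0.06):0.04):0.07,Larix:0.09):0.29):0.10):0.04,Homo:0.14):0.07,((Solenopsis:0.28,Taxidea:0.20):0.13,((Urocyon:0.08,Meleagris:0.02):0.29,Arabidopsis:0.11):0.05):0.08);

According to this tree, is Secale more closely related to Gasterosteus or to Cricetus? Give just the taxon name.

Cricetus

The MRCA of Secale and Cricetus subtends (((Macaca,((Saccharomyces,Capsella),Alnus)),Secale),((Cricetus,((Shigella,Schizosaccharomyces),(Salamandra,Gorilla))),Larix)) (11 taxa).
The MRCA of Secale and Gasterosteus subtends ((((Ambystoma,Culex),(Aedes,Gasterosteus)),(Anas,Sorghum)),(((Macaca,((Saccharomyces,Capsella),Alnus)),Secale),((Cricetus,((Shigella,Schizosaccharomyces),(Salamandra,Gorilla))),Larix))) (17 taxa).
The first is nested inside the second, so Secale shares a more recent common ancestor with Cricetus.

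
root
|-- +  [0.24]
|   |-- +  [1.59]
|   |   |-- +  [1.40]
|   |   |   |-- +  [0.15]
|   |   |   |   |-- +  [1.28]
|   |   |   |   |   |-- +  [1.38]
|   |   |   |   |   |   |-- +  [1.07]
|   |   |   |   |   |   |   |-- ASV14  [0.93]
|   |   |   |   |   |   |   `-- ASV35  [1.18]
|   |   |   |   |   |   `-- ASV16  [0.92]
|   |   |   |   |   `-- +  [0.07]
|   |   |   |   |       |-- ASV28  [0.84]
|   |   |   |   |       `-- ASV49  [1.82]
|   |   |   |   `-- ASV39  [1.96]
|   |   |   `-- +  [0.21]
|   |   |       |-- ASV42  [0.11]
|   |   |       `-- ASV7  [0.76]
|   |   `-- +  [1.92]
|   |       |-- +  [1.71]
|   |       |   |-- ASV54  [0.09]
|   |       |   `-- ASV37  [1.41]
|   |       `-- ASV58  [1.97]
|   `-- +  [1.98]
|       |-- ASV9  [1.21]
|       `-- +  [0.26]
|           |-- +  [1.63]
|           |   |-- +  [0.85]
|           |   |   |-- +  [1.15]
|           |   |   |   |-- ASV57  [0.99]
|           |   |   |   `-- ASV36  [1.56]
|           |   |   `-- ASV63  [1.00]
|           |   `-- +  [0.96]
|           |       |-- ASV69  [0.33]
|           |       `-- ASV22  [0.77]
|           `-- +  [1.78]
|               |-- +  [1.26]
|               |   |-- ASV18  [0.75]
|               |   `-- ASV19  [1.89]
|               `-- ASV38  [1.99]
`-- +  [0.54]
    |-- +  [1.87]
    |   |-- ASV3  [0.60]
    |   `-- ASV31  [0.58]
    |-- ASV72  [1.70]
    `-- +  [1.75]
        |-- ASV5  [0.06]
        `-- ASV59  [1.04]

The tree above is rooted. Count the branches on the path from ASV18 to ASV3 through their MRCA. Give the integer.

9

The MRCA of ASV18 and ASV3 is the root of the tree.
From ASV18 up to that node: 6 branches. From ASV3 up to the same node: 3 branches. Total: 6 + 3 = 9.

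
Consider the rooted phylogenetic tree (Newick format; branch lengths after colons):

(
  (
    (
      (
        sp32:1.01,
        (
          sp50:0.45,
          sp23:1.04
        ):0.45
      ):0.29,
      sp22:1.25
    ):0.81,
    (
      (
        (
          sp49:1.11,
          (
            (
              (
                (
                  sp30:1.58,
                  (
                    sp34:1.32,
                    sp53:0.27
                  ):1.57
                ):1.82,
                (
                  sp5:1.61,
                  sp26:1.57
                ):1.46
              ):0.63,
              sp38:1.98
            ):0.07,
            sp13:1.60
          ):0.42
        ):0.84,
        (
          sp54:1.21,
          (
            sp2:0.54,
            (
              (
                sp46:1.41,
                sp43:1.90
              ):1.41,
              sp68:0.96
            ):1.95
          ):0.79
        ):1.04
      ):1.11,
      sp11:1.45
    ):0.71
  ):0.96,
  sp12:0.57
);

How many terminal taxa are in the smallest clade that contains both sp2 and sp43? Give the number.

4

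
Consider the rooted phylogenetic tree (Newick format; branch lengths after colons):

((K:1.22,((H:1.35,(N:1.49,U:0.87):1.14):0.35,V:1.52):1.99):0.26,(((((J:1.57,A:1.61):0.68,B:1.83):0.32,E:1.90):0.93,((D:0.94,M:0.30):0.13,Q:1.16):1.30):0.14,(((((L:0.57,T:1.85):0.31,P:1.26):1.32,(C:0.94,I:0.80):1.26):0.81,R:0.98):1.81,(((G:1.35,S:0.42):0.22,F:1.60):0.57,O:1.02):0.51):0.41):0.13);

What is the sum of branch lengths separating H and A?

The path runs H → … → MRCA → … → A; the MRCA is the root of the tree.
Branch lengths along that path: 1.35 + 0.35 + 1.99 + 0.26 + 0.13 + 0.14 + 0.93 + 0.32 + 0.68 + 1.61 = 7.76.

7.76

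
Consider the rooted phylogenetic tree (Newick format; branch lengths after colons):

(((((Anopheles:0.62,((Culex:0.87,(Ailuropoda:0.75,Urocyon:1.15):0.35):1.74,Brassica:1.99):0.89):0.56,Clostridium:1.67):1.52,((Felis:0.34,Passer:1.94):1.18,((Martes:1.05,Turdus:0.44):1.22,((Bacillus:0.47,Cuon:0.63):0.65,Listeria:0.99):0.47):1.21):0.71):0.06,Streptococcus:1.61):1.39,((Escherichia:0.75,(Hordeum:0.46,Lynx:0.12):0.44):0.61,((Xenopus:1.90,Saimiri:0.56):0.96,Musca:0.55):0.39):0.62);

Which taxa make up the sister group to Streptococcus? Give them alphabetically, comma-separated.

Ailuropoda, Anopheles, Bacillus, Brassica, Clostridium, Culex, Cuon, Felis, Listeria, Martes, Passer, Turdus, Urocyon

Streptococcus attaches to the tree at the node subtending ((((Anopheles,((Culex,(Ailuropoda,Urocyon)),Brassica)),Clostridium),((Felis,Passer),((Martes,Turdus),((Bacillus,Cuon),Listeria)))),Streptococcus).
The other lineage descending from that same node — the sister group — is (((Anopheles,((Culex,(Ailuropoda,Urocyon)),Brassica)),Clostridium),((Felis,Passer),((Martes,Turdus),((Bacillus,Cuon),Listeria)))); its 13 tips in alphabetical order are the answer.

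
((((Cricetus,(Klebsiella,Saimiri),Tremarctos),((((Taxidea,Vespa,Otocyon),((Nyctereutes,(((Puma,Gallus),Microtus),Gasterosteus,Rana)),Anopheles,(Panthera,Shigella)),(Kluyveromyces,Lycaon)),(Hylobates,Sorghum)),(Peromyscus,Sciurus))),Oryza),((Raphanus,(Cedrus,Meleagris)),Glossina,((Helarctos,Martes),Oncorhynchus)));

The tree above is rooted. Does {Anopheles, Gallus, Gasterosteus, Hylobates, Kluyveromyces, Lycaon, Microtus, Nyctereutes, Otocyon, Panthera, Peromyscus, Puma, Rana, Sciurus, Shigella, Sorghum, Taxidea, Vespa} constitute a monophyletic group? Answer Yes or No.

The most recent common ancestor of these taxa subtends ((((Taxidea,Vespa,Otocyon),((Nyctereutes,(((Puma,Gallus),Microtus),Gasterosteus,Rana)),Anopheles,(Panthera,Shigella)),(Kluyveromyces,Lycaon)),(Hylobates,Sorghum)),(Peromyscus,Sciurus)).
That clade has exactly 18 tips — every listed taxon and nothing else — so the group is monophyletic.

Yes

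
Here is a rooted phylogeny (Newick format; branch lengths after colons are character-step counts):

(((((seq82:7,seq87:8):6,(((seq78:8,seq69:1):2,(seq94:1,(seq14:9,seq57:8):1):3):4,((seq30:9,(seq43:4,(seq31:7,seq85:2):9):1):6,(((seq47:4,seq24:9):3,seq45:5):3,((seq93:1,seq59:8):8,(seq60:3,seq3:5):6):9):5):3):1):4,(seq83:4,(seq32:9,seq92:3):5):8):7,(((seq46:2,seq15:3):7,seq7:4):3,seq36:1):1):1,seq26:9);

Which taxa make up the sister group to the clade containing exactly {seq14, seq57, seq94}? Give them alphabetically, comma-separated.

seq69, seq78

The clade containing exactly {seq14, seq57, seq94} attaches to the tree at the node subtending ((seq78,seq69),(seq94,(seq14,seq57))).
The other lineage descending from that same node — the sister group — is (seq78,seq69); its 2 tips in alphabetical order are the answer.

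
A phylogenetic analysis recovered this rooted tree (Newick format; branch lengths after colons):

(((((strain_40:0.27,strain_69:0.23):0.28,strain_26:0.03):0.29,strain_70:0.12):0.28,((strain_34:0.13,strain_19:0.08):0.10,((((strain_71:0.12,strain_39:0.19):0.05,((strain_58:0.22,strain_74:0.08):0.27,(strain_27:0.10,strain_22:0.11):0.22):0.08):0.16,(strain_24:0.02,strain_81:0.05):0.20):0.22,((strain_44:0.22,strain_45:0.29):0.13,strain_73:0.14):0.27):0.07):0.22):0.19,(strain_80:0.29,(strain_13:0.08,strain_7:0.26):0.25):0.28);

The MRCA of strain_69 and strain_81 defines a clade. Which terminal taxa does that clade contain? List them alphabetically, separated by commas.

Tracing strain_69: it sits inside (strain_40,strain_69).
Tracing strain_81: it sits inside (strain_24,strain_81).
The smallest clade enclosing both is ((((strain_40,strain_69),strain_26),strain_70),((strain_34,strain_19),((((strain_71,strain_39),((strain_58,strain_74),(strain_27,strain_22))),(strain_24,strain_81)),((strain_44,strain_45),strain_73)))); the answer is its 17 terminal taxa in alphabetical order.

strain_19, strain_22, strain_24, strain_26, strain_27, strain_34, strain_39, strain_40, strain_44, strain_45, strain_58, strain_69, strain_70, strain_71, strain_73, strain_74, strain_81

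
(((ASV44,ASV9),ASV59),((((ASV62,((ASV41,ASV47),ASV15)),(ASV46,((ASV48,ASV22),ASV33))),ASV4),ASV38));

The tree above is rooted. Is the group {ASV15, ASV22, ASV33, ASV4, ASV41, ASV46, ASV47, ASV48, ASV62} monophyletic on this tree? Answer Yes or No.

The most recent common ancestor of these taxa subtends (((ASV62,((ASV41,ASV47),ASV15)),(ASV46,((ASV48,ASV22),ASV33))),ASV4).
That clade has exactly 9 tips — every listed taxon and nothing else — so the group is monophyletic.

Yes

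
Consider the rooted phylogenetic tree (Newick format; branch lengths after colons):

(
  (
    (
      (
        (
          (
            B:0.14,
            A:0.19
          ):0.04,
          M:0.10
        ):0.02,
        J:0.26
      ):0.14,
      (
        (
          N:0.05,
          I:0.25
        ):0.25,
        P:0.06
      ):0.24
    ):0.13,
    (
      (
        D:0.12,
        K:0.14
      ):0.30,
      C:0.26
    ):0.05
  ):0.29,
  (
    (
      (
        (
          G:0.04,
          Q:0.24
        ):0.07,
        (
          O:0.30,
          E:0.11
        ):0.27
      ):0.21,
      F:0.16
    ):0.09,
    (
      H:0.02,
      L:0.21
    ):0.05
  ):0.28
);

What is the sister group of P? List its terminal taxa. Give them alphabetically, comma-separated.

P attaches to the tree at the node subtending ((N,I),P).
The other lineage descending from that same node — the sister group — is (N,I); its 2 tips in alphabetical order are the answer.

I, N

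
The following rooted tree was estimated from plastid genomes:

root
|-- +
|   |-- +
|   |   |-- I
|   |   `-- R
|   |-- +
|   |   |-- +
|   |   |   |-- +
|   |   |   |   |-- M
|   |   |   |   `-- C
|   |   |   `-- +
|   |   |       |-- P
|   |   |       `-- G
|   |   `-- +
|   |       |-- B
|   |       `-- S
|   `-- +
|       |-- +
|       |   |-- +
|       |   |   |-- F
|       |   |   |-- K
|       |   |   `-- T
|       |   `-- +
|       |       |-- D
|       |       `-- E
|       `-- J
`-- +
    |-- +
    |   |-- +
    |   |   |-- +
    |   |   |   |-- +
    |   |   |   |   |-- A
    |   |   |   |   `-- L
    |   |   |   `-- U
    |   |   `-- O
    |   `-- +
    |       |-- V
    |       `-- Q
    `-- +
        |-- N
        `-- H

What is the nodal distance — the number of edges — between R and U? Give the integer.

8

The MRCA of R and U is the root of the tree.
From R up to that node: 3 branches. From U up to the same node: 5 branches. Total: 3 + 5 = 8.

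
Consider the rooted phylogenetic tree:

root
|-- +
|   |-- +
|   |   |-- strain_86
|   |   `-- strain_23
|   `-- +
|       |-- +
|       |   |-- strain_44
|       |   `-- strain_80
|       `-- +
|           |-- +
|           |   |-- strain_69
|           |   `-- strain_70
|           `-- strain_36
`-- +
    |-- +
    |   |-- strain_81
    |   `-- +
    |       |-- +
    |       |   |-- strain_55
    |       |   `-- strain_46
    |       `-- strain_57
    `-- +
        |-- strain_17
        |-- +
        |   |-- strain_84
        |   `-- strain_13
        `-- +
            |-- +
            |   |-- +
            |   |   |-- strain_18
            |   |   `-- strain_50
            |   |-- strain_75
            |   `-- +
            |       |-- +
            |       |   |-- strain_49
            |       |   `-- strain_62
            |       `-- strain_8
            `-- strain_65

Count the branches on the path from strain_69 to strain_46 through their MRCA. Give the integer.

10

The MRCA of strain_69 and strain_46 is the root of the tree.
From strain_69 up to that node: 5 branches. From strain_46 up to the same node: 5 branches. Total: 5 + 5 = 10.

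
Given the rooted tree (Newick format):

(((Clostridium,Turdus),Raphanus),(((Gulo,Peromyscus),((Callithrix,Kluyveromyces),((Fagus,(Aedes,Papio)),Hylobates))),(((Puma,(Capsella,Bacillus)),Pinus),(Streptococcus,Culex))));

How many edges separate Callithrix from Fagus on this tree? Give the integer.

The MRCA of Callithrix and Fagus is the node subtending ((Callithrix,Kluyveromyces),((Fagus,(Aedes,Papio)),Hylobates)).
From Callithrix up to that node: 2 branches. From Fagus up to the same node: 3 branches. Total: 2 + 3 = 5.

5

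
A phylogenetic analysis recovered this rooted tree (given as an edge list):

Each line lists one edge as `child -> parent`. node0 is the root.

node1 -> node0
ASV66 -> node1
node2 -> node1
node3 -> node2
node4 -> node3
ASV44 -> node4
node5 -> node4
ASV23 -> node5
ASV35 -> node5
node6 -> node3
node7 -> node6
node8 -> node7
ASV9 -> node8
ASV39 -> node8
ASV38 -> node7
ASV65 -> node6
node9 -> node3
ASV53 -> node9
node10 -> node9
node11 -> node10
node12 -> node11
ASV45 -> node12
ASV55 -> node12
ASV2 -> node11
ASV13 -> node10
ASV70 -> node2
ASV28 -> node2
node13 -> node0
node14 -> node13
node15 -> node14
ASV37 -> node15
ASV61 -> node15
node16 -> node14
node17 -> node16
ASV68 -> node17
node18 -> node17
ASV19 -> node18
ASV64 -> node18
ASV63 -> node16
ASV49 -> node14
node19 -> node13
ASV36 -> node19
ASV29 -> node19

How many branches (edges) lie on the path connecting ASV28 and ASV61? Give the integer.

The MRCA of ASV28 and ASV61 is the root of the tree.
From ASV28 up to that node: 3 branches. From ASV61 up to the same node: 4 branches. Total: 3 + 4 = 7.

7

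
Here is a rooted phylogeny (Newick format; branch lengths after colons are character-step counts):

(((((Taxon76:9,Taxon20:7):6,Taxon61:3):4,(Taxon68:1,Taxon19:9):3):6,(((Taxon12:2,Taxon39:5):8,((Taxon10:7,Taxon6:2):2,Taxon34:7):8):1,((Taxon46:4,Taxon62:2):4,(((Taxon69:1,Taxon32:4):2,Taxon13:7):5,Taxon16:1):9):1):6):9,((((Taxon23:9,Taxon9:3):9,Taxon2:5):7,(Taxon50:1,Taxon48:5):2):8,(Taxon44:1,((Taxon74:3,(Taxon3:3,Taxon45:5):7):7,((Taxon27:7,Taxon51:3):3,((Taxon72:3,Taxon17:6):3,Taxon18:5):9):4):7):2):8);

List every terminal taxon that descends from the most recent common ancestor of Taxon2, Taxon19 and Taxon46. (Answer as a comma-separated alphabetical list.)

Taxon10, Taxon12, Taxon13, Taxon16, Taxon17, Taxon18, Taxon19, Taxon2, Taxon20, Taxon23, Taxon27, Taxon3, Taxon32, Taxon34, Taxon39, Taxon44, Taxon45, Taxon46, Taxon48, Taxon50, Taxon51, Taxon6, Taxon61, Taxon62, Taxon68, Taxon69, Taxon72, Taxon74, Taxon76, Taxon9

Tracing Taxon2: it sits inside ((Taxon23,Taxon9),Taxon2).
Tracing Taxon19: it sits inside (Taxon68,Taxon19).
Tracing Taxon46: it sits inside (Taxon46,Taxon62).
The smallest clade enclosing all 3 is the whole tree (their MRCA is the root), so the answer is all 30 tips in alphabetical order.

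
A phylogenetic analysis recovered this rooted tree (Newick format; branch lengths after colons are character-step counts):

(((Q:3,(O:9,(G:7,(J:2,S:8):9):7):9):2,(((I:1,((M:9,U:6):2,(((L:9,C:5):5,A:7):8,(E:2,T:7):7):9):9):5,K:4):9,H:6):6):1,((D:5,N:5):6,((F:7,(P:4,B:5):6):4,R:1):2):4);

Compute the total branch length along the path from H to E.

The path runs H → … → MRCA → … → E; the MRCA is the node subtending (((I,((M,U),(((L,C),A),(E,T)))),K),H).
Branch lengths along that path: 6 + 9 + 5 + 9 + 9 + 7 + 2 = 47.

47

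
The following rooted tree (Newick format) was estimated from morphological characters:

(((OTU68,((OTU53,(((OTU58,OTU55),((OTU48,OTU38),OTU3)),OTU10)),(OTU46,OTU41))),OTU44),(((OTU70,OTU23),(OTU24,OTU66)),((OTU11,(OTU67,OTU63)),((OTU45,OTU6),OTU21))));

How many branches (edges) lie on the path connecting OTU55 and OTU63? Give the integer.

The MRCA of OTU55 and OTU63 is the root of the tree.
From OTU55 up to that node: 8 branches. From OTU63 up to the same node: 5 branches. Total: 8 + 5 = 13.

13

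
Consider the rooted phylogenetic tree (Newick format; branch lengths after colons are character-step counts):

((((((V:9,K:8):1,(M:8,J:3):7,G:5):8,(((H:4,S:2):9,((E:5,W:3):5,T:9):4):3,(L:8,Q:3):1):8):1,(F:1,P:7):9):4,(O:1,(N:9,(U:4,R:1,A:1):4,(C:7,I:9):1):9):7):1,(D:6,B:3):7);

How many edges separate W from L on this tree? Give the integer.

6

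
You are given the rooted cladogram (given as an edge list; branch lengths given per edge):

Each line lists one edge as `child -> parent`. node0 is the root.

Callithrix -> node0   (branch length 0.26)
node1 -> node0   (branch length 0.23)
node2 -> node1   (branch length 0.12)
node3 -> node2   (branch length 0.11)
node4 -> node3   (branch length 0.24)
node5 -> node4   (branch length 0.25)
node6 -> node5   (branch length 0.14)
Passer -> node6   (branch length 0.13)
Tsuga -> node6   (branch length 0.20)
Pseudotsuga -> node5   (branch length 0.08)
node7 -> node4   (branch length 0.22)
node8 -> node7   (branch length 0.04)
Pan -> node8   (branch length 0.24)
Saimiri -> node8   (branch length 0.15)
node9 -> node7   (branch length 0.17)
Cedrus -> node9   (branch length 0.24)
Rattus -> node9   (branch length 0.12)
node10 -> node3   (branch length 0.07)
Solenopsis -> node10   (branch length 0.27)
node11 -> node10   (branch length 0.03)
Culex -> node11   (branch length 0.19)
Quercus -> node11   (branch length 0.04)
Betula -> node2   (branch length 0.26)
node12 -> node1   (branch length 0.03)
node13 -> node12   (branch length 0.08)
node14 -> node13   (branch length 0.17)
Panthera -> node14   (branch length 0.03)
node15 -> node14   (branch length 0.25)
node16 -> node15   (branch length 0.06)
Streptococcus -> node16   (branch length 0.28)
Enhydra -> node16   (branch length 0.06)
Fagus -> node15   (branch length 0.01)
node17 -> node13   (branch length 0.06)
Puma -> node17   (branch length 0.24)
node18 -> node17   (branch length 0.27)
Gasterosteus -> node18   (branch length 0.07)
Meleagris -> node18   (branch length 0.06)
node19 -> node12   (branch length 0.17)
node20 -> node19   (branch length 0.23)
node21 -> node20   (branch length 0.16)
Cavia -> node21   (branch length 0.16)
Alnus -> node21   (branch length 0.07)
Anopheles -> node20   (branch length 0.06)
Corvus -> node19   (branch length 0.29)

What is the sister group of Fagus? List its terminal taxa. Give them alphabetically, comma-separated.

Fagus attaches to the tree at the node subtending ((Streptococcus,Enhydra),Fagus).
The other lineage descending from that same node — the sister group — is (Streptococcus,Enhydra); its 2 tips in alphabetical order are the answer.

Enhydra, Streptococcus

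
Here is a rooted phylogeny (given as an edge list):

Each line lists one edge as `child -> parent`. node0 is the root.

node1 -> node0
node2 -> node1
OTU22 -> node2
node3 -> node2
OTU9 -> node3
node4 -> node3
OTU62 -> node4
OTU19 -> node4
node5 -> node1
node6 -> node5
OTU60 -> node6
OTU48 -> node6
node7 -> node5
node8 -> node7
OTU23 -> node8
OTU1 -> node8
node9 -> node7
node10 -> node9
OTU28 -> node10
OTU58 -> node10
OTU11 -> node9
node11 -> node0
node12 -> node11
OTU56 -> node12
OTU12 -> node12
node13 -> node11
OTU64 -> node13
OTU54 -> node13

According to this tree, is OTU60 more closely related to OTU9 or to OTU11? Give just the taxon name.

The MRCA of OTU60 and OTU11 subtends ((OTU60,OTU48),((OTU23,OTU1),((OTU28,OTU58),OTU11))) (7 taxa).
The MRCA of OTU60 and OTU9 subtends ((OTU22,(OTU9,(OTU62,OTU19))),((OTU60,OTU48),((OTU23,OTU1),((OTU28,OTU58),OTU11)))) (11 taxa).
The first is nested inside the second, so OTU60 shares a more recent common ancestor with OTU11.

OTU11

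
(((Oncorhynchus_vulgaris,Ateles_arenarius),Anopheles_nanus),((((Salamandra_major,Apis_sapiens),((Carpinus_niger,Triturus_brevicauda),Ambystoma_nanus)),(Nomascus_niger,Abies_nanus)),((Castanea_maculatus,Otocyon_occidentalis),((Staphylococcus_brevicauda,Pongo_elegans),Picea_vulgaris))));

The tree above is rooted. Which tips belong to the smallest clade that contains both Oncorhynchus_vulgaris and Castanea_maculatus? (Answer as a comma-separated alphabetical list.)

Abies_nanus, Ambystoma_nanus, Anopheles_nanus, Apis_sapiens, Ateles_arenarius, Carpinus_niger, Castanea_maculatus, Nomascus_niger, Oncorhynchus_vulgaris, Otocyon_occidentalis, Picea_vulgaris, Pongo_elegans, Salamandra_major, Staphylococcus_brevicauda, Triturus_brevicauda

Tracing Oncorhynchus_vulgaris: it sits inside (Oncorhynchus_vulgaris,Ateles_arenarius).
Tracing Castanea_maculatus: it sits inside (Castanea_maculatus,Otocyon_occidentalis).
The smallest clade enclosing both is the whole tree (their MRCA is the root), so the answer is all 15 tips in alphabetical order.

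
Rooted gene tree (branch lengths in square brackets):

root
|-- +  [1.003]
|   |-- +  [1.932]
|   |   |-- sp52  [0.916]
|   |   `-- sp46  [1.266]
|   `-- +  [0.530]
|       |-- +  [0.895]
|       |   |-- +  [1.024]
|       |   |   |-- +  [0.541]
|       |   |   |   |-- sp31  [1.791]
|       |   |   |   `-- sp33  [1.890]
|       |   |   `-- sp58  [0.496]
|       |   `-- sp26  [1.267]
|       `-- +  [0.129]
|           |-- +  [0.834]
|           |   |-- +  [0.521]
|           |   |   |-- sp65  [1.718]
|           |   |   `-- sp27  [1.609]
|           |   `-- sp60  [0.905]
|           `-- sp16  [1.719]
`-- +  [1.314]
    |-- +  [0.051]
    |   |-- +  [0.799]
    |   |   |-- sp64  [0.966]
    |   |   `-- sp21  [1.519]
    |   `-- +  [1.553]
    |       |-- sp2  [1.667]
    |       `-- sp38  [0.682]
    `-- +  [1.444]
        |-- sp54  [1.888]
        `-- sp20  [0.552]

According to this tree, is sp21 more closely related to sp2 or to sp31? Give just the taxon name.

sp2

The MRCA of sp21 and sp2 subtends ((sp64,sp21),(sp2,sp38)) (4 taxa).
The MRCA of sp21 and sp31 is the root, subtending the entire tree (16 taxa).
The first is nested inside the second, so sp21 shares a more recent common ancestor with sp2.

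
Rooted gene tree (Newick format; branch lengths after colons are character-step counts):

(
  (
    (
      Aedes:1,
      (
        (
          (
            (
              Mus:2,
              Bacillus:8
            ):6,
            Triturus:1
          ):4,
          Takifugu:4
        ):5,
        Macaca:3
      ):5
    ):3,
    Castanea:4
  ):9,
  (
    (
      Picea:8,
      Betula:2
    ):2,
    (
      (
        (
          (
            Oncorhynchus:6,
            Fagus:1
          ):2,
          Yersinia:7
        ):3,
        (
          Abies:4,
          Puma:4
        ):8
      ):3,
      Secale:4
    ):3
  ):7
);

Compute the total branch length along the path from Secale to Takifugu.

40

The path runs Secale → … → MRCA → … → Takifugu; the MRCA is the root of the tree.
Branch lengths along that path: 4 + 3 + 7 + 9 + 3 + 5 + 5 + 4 = 40.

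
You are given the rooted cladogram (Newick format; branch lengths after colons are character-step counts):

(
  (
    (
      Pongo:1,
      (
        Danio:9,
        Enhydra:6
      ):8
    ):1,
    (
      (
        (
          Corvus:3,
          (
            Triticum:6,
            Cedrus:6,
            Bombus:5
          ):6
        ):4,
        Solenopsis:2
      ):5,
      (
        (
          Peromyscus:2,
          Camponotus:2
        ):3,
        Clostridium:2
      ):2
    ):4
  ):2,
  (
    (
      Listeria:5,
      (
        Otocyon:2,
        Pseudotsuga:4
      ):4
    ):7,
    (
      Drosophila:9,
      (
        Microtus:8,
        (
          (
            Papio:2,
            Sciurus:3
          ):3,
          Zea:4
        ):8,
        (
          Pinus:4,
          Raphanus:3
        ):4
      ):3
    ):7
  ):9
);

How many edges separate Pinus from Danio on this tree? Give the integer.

The MRCA of Pinus and Danio is the root of the tree.
From Pinus up to that node: 5 branches. From Danio up to the same node: 4 branches. Total: 5 + 4 = 9.

9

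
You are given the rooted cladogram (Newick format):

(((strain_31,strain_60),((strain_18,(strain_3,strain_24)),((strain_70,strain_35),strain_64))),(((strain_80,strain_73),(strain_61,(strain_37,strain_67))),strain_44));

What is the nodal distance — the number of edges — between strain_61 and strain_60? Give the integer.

The MRCA of strain_61 and strain_60 is the root of the tree.
From strain_61 up to that node: 4 branches. From strain_60 up to the same node: 3 branches. Total: 4 + 3 = 7.

7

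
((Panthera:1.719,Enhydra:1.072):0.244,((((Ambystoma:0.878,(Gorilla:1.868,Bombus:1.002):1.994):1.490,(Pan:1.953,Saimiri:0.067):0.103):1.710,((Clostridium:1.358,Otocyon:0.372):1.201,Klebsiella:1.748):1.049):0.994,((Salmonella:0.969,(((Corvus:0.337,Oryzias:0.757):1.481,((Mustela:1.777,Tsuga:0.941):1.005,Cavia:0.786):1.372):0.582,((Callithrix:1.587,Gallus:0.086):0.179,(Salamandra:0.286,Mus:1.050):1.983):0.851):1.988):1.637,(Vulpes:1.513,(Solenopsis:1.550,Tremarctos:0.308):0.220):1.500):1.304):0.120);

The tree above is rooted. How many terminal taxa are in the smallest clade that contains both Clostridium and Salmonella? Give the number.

21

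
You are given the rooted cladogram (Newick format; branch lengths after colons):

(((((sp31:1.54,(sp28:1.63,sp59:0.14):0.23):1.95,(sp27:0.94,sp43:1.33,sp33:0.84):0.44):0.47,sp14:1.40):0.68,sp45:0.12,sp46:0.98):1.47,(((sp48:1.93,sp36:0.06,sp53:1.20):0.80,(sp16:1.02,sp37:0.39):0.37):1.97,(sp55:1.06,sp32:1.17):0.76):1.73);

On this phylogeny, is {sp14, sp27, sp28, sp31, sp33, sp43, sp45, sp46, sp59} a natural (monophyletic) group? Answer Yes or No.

Yes

The most recent common ancestor of these taxa subtends ((((sp31,(sp28,sp59)),(sp27,sp43,sp33)),sp14),sp45,sp46).
That clade has exactly 9 tips — every listed taxon and nothing else — so the group is monophyletic.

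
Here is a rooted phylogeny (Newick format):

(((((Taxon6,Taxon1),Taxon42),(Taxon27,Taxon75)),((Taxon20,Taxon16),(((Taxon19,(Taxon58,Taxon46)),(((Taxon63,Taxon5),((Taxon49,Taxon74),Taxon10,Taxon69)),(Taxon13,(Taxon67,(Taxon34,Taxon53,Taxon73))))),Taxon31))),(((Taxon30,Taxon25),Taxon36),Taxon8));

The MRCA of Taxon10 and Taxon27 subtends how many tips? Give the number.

The MRCA of Taxon10 and Taxon27 is the node subtending ((((Taxon6,Taxon1),Taxon42),(Taxon27,Taxon75)),((Taxon20,Taxon16),(((Taxon19,(Taxon58,Taxon46)),(((Taxon63,Taxon5),((Taxon49,Taxon74),Taxon10,Taxon69)),(Taxon13,(Taxon67,(Taxon34,Taxon53,Taxon73))))),Taxon31))).
That clade contains 22 terminal taxa: Taxon1, Taxon10, Taxon13, Taxon16, Taxon19, Taxon20, Taxon27, Taxon31, Taxon34, Taxon42, Taxon46, Taxon49, Taxon5, Taxon53, Taxon58, Taxon6, Taxon63, Taxon67, Taxon69, Taxon73, Taxon74, Taxon75.

22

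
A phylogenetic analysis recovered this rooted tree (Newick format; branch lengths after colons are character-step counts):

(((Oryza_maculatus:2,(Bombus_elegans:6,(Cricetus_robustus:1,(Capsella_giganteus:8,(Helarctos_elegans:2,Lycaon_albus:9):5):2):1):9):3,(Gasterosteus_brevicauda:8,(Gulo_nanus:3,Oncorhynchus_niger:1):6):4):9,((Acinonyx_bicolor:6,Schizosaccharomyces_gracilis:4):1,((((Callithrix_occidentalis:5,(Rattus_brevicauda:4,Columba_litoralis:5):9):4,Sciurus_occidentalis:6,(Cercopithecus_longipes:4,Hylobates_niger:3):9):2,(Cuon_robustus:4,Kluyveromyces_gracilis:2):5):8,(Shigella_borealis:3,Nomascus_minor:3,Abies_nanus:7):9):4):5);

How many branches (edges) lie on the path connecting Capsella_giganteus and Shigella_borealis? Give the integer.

10

The MRCA of Capsella_giganteus and Shigella_borealis is the root of the tree.
From Capsella_giganteus up to that node: 6 branches. From Shigella_borealis up to the same node: 4 branches. Total: 6 + 4 = 10.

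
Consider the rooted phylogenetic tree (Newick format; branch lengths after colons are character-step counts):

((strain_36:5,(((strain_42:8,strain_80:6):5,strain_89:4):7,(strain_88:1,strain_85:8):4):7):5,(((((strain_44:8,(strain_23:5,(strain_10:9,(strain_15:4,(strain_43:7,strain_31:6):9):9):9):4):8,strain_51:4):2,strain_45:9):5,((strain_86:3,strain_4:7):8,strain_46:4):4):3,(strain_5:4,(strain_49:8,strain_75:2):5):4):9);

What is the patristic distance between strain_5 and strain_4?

30

The path runs strain_5 → … → MRCA → … → strain_4; the MRCA is the node subtending (((((strain_44,(strain_23,(strain_10,(strain_15,(strain_43,strain_31))))),strain_51),strain_45),((strain_86,strain_4),strain_46)),(strain_5,(strain_49,strain_75))).
Branch lengths along that path: 4 + 4 + 3 + 4 + 8 + 7 = 30.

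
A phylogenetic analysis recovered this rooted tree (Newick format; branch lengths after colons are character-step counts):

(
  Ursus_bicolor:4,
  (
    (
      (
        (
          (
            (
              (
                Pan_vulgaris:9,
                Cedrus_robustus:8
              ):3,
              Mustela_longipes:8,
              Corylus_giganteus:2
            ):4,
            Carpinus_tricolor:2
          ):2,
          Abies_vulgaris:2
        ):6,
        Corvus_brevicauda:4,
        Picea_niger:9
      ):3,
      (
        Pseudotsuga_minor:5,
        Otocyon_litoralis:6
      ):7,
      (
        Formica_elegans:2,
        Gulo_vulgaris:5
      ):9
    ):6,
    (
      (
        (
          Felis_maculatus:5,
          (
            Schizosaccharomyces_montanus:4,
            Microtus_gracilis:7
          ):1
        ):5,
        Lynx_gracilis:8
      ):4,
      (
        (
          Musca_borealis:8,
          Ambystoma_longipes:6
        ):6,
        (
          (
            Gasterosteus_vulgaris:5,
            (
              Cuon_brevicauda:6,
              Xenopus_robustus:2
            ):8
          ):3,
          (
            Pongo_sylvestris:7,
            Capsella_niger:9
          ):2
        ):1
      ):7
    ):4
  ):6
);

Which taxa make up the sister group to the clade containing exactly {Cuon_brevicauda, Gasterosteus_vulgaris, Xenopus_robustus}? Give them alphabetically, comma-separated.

Capsella_niger, Pongo_sylvestris

The clade containing exactly {Cuon_brevicauda, Gasterosteus_vulgaris, Xenopus_robustus} attaches to the tree at the node subtending ((Gasterosteus_vulgaris,(Cuon_brevicauda,Xenopus_robustus)),(Pongo_sylvestris,Capsella_niger)).
The other lineage descending from that same node — the sister group — is (Pongo_sylvestris,Capsella_niger); its 2 tips in alphabetical order are the answer.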